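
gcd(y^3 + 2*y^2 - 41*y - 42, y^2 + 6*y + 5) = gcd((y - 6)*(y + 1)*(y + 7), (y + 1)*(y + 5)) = y + 1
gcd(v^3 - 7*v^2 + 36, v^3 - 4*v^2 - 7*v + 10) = v + 2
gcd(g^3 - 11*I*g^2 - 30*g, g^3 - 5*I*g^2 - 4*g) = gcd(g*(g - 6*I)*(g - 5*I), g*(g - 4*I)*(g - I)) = g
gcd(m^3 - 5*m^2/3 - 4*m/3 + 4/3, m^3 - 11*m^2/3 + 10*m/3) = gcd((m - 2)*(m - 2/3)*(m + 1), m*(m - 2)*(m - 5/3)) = m - 2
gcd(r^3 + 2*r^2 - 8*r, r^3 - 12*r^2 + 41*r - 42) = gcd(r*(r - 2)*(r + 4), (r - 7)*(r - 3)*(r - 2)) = r - 2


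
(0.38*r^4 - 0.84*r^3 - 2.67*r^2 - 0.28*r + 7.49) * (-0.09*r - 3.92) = -0.0342*r^5 - 1.414*r^4 + 3.5331*r^3 + 10.4916*r^2 + 0.4235*r - 29.3608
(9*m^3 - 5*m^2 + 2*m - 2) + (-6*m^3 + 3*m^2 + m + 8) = 3*m^3 - 2*m^2 + 3*m + 6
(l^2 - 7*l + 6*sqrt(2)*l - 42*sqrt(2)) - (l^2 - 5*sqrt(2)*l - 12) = -7*l + 11*sqrt(2)*l - 42*sqrt(2) + 12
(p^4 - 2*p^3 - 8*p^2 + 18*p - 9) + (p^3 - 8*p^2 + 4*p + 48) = p^4 - p^3 - 16*p^2 + 22*p + 39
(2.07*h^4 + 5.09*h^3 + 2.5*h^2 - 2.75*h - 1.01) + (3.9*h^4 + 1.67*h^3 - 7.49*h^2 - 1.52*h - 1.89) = 5.97*h^4 + 6.76*h^3 - 4.99*h^2 - 4.27*h - 2.9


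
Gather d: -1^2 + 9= 8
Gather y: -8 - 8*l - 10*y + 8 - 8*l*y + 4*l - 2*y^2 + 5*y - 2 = -4*l - 2*y^2 + y*(-8*l - 5) - 2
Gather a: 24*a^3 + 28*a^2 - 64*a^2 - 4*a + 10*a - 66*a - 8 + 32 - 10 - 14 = 24*a^3 - 36*a^2 - 60*a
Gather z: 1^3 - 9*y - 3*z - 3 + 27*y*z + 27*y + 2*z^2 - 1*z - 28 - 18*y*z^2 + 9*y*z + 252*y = 270*y + z^2*(2 - 18*y) + z*(36*y - 4) - 30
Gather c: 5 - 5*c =5 - 5*c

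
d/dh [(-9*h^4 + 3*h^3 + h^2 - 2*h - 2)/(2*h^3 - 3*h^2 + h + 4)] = (-18*h^6 + 54*h^5 - 38*h^4 - 130*h^3 + 43*h^2 - 4*h - 6)/(4*h^6 - 12*h^5 + 13*h^4 + 10*h^3 - 23*h^2 + 8*h + 16)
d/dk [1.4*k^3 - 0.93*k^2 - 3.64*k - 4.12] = 4.2*k^2 - 1.86*k - 3.64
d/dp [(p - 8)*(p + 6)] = 2*p - 2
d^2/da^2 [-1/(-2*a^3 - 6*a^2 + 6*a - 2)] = 3*(-(a + 1)*(a^3 + 3*a^2 - 3*a + 1) + 3*(a^2 + 2*a - 1)^2)/(a^3 + 3*a^2 - 3*a + 1)^3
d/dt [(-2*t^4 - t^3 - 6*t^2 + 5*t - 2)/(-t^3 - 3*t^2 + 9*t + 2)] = (2*t^6 + 12*t^5 - 57*t^4 - 24*t^3 - 51*t^2 - 36*t + 28)/(t^6 + 6*t^5 - 9*t^4 - 58*t^3 + 69*t^2 + 36*t + 4)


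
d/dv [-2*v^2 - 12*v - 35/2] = -4*v - 12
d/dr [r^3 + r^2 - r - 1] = 3*r^2 + 2*r - 1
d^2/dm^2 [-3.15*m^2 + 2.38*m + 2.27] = -6.30000000000000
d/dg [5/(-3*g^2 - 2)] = 30*g/(3*g^2 + 2)^2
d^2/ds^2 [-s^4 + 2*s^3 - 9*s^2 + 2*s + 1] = -12*s^2 + 12*s - 18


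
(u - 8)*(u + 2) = u^2 - 6*u - 16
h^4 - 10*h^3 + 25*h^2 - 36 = (h - 6)*(h - 3)*(h - 2)*(h + 1)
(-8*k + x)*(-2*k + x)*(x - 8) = 16*k^2*x - 128*k^2 - 10*k*x^2 + 80*k*x + x^3 - 8*x^2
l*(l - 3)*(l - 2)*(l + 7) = l^4 + 2*l^3 - 29*l^2 + 42*l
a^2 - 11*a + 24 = (a - 8)*(a - 3)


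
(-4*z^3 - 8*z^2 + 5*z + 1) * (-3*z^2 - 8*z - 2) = 12*z^5 + 56*z^4 + 57*z^3 - 27*z^2 - 18*z - 2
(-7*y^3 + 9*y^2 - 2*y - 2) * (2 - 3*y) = 21*y^4 - 41*y^3 + 24*y^2 + 2*y - 4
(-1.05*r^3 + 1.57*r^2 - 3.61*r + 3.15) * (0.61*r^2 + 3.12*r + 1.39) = -0.6405*r^5 - 2.3183*r^4 + 1.2368*r^3 - 7.1594*r^2 + 4.8101*r + 4.3785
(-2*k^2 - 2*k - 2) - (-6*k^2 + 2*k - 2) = 4*k^2 - 4*k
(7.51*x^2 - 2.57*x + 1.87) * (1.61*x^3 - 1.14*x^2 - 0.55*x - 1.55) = 12.0911*x^5 - 12.6991*x^4 + 1.81*x^3 - 12.3588*x^2 + 2.955*x - 2.8985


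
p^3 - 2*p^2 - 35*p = p*(p - 7)*(p + 5)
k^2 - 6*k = k*(k - 6)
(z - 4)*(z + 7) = z^2 + 3*z - 28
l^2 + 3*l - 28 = (l - 4)*(l + 7)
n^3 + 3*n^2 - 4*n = n*(n - 1)*(n + 4)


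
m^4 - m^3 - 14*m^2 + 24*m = m*(m - 3)*(m - 2)*(m + 4)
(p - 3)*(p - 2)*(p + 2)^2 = p^4 - p^3 - 10*p^2 + 4*p + 24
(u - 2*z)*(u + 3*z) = u^2 + u*z - 6*z^2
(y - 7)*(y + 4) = y^2 - 3*y - 28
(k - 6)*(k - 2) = k^2 - 8*k + 12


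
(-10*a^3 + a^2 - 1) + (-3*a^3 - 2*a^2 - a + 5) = -13*a^3 - a^2 - a + 4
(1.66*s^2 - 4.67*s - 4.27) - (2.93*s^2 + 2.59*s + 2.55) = -1.27*s^2 - 7.26*s - 6.82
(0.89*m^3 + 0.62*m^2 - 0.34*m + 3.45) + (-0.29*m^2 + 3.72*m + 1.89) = 0.89*m^3 + 0.33*m^2 + 3.38*m + 5.34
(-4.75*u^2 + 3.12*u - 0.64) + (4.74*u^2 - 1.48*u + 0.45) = -0.00999999999999979*u^2 + 1.64*u - 0.19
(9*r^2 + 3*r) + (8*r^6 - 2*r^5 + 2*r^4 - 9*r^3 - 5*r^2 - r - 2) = 8*r^6 - 2*r^5 + 2*r^4 - 9*r^3 + 4*r^2 + 2*r - 2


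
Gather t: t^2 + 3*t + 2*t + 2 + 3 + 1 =t^2 + 5*t + 6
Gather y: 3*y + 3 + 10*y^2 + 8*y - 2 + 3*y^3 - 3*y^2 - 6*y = 3*y^3 + 7*y^2 + 5*y + 1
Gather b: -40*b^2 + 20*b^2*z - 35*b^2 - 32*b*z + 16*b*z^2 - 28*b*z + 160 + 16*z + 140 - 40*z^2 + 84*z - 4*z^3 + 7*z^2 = b^2*(20*z - 75) + b*(16*z^2 - 60*z) - 4*z^3 - 33*z^2 + 100*z + 300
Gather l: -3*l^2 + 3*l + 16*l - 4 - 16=-3*l^2 + 19*l - 20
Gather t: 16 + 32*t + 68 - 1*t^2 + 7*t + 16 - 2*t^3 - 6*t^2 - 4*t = -2*t^3 - 7*t^2 + 35*t + 100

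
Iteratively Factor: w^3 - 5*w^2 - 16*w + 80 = (w - 4)*(w^2 - w - 20) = (w - 5)*(w - 4)*(w + 4)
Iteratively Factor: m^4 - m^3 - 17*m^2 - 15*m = (m)*(m^3 - m^2 - 17*m - 15) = m*(m + 3)*(m^2 - 4*m - 5) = m*(m + 1)*(m + 3)*(m - 5)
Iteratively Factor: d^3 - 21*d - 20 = (d + 1)*(d^2 - d - 20) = (d - 5)*(d + 1)*(d + 4)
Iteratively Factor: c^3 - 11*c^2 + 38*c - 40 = (c - 5)*(c^2 - 6*c + 8) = (c - 5)*(c - 2)*(c - 4)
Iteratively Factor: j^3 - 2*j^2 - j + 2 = (j + 1)*(j^2 - 3*j + 2) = (j - 1)*(j + 1)*(j - 2)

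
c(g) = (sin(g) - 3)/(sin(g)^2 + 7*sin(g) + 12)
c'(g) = (-2*sin(g)*cos(g) - 7*cos(g))*(sin(g) - 3)/(sin(g)^2 + 7*sin(g) + 12)^2 + cos(g)/(sin(g)^2 + 7*sin(g) + 12) = (6*sin(g) + cos(g)^2 + 32)*cos(g)/(sin(g)^2 + 7*sin(g) + 12)^2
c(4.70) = -0.67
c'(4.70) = -0.01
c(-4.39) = -0.10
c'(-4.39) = -0.03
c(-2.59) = -0.41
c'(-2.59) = -0.34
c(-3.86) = -0.14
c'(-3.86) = -0.09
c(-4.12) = -0.12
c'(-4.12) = -0.06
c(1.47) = -0.10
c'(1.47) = 0.01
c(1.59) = -0.10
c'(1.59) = -0.00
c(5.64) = -0.44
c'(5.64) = 0.35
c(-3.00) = -0.28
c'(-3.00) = -0.26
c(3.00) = -0.22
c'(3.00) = -0.20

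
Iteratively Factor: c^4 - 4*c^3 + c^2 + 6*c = (c - 3)*(c^3 - c^2 - 2*c) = (c - 3)*(c - 2)*(c^2 + c) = c*(c - 3)*(c - 2)*(c + 1)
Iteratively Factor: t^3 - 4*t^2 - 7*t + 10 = (t - 1)*(t^2 - 3*t - 10) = (t - 1)*(t + 2)*(t - 5)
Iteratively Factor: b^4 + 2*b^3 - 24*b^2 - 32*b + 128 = (b + 4)*(b^3 - 2*b^2 - 16*b + 32) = (b + 4)^2*(b^2 - 6*b + 8) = (b - 4)*(b + 4)^2*(b - 2)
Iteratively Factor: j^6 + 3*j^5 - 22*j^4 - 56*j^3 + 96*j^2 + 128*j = (j - 4)*(j^5 + 7*j^4 + 6*j^3 - 32*j^2 - 32*j) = (j - 4)*(j + 4)*(j^4 + 3*j^3 - 6*j^2 - 8*j) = j*(j - 4)*(j + 4)*(j^3 + 3*j^2 - 6*j - 8) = j*(j - 4)*(j + 1)*(j + 4)*(j^2 + 2*j - 8) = j*(j - 4)*(j - 2)*(j + 1)*(j + 4)*(j + 4)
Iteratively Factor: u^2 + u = (u + 1)*(u)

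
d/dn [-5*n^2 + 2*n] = 2 - 10*n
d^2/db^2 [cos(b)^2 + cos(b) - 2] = -cos(b) - 2*cos(2*b)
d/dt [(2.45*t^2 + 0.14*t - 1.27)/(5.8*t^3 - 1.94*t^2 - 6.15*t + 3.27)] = (-14.21*t^4 - 1.624*t^3 + 7.3021*t^2 + 11.0954*t - 7.3527)/(33.64*t^6 - 22.504*t^5 - 67.5764*t^4 + 61.794*t^3 + 25.1349*t^2 - 40.221*t + 10.6929)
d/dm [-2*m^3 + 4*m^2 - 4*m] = -6*m^2 + 8*m - 4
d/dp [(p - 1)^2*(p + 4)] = (p - 1)*(3*p + 7)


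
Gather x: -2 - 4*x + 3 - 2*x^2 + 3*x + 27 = -2*x^2 - x + 28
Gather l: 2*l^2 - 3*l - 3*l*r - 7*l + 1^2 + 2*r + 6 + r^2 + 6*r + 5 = 2*l^2 + l*(-3*r - 10) + r^2 + 8*r + 12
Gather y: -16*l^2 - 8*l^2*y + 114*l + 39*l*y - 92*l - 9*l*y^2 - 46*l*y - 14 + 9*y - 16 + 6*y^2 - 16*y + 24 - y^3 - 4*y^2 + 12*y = -16*l^2 + 22*l - y^3 + y^2*(2 - 9*l) + y*(-8*l^2 - 7*l + 5) - 6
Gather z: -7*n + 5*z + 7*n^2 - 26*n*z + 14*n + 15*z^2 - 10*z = 7*n^2 + 7*n + 15*z^2 + z*(-26*n - 5)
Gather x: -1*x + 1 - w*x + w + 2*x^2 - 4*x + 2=w + 2*x^2 + x*(-w - 5) + 3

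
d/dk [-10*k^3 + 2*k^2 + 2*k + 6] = -30*k^2 + 4*k + 2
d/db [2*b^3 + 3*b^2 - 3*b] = 6*b^2 + 6*b - 3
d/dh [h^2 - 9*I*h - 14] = 2*h - 9*I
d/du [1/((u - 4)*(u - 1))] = (5 - 2*u)/(u^4 - 10*u^3 + 33*u^2 - 40*u + 16)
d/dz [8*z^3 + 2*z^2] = 4*z*(6*z + 1)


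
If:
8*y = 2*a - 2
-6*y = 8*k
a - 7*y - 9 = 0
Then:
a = -29/3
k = 2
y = -8/3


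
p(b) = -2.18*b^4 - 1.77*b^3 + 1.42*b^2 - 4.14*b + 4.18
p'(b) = -8.72*b^3 - 5.31*b^2 + 2.84*b - 4.14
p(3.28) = -308.90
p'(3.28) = -359.66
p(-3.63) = -255.93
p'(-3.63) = 332.68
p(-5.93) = -2247.96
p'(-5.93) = 1610.66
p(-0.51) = 6.75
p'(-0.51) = -5.81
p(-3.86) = -340.84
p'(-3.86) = 407.29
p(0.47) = 2.26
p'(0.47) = -4.88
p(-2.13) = -8.33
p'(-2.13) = 49.99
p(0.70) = 0.85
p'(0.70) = -7.74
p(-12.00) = -41887.58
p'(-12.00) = 14265.30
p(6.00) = -3177.14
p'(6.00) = -2061.78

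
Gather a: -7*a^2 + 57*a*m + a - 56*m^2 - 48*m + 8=-7*a^2 + a*(57*m + 1) - 56*m^2 - 48*m + 8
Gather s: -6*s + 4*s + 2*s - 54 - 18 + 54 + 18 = 0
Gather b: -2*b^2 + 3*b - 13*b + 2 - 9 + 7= -2*b^2 - 10*b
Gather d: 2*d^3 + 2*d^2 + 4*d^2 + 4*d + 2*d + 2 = 2*d^3 + 6*d^2 + 6*d + 2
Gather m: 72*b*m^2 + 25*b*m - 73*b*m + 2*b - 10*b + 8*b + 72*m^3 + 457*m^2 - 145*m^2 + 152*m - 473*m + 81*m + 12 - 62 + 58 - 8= 72*m^3 + m^2*(72*b + 312) + m*(-48*b - 240)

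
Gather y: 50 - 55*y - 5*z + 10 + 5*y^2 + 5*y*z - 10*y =5*y^2 + y*(5*z - 65) - 5*z + 60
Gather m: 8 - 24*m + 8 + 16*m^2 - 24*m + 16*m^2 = 32*m^2 - 48*m + 16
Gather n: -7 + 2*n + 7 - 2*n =0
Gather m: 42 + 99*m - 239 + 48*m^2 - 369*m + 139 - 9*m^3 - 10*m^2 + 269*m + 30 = -9*m^3 + 38*m^2 - m - 28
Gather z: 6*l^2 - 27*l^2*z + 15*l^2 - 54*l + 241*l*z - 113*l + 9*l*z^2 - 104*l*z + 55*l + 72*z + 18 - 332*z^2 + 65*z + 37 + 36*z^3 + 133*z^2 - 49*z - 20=21*l^2 - 112*l + 36*z^3 + z^2*(9*l - 199) + z*(-27*l^2 + 137*l + 88) + 35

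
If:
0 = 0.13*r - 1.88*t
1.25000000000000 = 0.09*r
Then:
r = 13.89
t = 0.96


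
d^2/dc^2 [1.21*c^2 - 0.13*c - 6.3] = 2.42000000000000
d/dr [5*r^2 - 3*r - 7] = 10*r - 3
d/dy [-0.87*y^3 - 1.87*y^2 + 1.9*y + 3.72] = -2.61*y^2 - 3.74*y + 1.9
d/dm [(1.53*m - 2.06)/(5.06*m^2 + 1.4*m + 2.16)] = (-7.7418*m^2 + 20.8472*m + 6.1888)/(25.6036*m^4 + 14.168*m^3 + 23.8192*m^2 + 6.048*m + 4.6656)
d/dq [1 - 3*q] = -3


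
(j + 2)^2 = j^2 + 4*j + 4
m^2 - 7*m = m*(m - 7)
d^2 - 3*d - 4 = (d - 4)*(d + 1)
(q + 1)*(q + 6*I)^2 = q^3 + q^2 + 12*I*q^2 - 36*q + 12*I*q - 36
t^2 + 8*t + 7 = (t + 1)*(t + 7)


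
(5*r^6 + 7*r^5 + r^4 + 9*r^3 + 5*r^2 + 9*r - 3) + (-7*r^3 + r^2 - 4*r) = 5*r^6 + 7*r^5 + r^4 + 2*r^3 + 6*r^2 + 5*r - 3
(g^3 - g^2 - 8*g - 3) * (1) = g^3 - g^2 - 8*g - 3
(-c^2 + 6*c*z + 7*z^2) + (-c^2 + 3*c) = -2*c^2 + 6*c*z + 3*c + 7*z^2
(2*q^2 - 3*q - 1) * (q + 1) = 2*q^3 - q^2 - 4*q - 1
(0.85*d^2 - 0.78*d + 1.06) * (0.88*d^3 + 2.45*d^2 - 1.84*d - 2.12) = 0.748*d^5 + 1.3961*d^4 - 2.5422*d^3 + 2.2302*d^2 - 0.2968*d - 2.2472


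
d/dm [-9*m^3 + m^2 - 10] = m*(2 - 27*m)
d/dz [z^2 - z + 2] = 2*z - 1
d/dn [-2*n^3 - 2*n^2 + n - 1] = -6*n^2 - 4*n + 1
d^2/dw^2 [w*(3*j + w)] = 2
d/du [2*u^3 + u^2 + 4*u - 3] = 6*u^2 + 2*u + 4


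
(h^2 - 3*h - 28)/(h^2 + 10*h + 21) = (h^2 - 3*h - 28)/(h^2 + 10*h + 21)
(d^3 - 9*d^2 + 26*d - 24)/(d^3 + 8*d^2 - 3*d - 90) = (d^2 - 6*d + 8)/(d^2 + 11*d + 30)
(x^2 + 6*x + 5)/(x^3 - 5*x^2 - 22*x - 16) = (x + 5)/(x^2 - 6*x - 16)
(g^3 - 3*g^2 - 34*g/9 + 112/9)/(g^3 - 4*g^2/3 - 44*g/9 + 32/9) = (3*g - 7)/(3*g - 2)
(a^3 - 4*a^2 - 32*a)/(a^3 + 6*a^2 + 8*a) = (a - 8)/(a + 2)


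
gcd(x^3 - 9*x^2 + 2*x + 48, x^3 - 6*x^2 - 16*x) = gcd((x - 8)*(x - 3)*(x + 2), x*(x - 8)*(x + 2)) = x^2 - 6*x - 16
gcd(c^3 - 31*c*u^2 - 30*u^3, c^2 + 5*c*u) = c + 5*u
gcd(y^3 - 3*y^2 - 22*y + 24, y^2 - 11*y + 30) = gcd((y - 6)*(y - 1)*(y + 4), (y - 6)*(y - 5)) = y - 6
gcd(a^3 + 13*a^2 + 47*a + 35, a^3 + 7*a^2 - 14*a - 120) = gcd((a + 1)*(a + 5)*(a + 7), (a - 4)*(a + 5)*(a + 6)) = a + 5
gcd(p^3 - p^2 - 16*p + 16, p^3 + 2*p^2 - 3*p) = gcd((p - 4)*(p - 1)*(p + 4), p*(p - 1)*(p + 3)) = p - 1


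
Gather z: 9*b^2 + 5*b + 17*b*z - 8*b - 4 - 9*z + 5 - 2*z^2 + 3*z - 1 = 9*b^2 - 3*b - 2*z^2 + z*(17*b - 6)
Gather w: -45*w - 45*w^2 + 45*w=-45*w^2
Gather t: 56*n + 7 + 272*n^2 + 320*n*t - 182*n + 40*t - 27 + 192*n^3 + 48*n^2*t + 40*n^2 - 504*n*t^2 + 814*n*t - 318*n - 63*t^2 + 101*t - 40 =192*n^3 + 312*n^2 - 444*n + t^2*(-504*n - 63) + t*(48*n^2 + 1134*n + 141) - 60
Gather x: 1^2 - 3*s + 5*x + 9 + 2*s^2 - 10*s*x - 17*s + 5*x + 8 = 2*s^2 - 20*s + x*(10 - 10*s) + 18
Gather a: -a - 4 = -a - 4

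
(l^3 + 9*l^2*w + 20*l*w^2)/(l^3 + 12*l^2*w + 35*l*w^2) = (l + 4*w)/(l + 7*w)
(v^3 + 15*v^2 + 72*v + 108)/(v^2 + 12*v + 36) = v + 3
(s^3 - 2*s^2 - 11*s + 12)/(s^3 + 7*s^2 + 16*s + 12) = (s^2 - 5*s + 4)/(s^2 + 4*s + 4)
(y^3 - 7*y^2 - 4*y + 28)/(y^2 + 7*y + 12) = (y^3 - 7*y^2 - 4*y + 28)/(y^2 + 7*y + 12)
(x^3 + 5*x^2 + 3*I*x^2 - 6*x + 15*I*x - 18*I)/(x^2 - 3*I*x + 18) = (x^2 + 5*x - 6)/(x - 6*I)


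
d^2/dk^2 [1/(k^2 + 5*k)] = 2*(-k*(k + 5) + (2*k + 5)^2)/(k^3*(k + 5)^3)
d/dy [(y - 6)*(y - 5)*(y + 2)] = 3*y^2 - 18*y + 8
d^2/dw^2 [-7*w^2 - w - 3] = -14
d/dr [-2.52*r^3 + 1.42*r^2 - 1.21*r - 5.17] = -7.56*r^2 + 2.84*r - 1.21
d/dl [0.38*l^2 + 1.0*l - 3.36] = 0.76*l + 1.0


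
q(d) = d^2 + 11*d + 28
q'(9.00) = 29.00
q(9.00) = 208.00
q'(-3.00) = 5.00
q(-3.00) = 4.00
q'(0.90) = 12.80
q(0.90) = 38.71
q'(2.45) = 15.90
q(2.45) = 60.95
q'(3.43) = 17.86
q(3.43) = 77.49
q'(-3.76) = 3.48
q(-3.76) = 0.78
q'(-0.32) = 10.36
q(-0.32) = 24.58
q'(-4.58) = 1.84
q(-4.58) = -1.40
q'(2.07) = 15.14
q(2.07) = 55.05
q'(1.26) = 13.52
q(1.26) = 43.45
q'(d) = 2*d + 11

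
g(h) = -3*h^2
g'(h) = -6*h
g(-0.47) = -0.66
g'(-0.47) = 2.82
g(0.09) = -0.02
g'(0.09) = -0.54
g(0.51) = -0.78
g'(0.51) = -3.06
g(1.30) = -5.07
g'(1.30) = -7.80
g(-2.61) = -20.44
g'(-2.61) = 15.66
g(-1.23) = -4.54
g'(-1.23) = 7.38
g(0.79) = -1.87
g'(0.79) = -4.74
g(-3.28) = -32.28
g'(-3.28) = 19.68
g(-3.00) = -27.00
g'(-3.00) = 18.00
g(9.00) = -243.00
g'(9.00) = -54.00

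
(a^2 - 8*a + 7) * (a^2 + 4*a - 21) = a^4 - 4*a^3 - 46*a^2 + 196*a - 147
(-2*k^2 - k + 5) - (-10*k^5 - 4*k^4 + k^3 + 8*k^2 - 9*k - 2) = 10*k^5 + 4*k^4 - k^3 - 10*k^2 + 8*k + 7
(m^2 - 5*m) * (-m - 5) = -m^3 + 25*m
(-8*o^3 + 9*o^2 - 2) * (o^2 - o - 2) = -8*o^5 + 17*o^4 + 7*o^3 - 20*o^2 + 2*o + 4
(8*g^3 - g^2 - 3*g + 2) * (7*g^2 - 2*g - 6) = 56*g^5 - 23*g^4 - 67*g^3 + 26*g^2 + 14*g - 12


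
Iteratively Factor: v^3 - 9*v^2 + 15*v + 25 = (v + 1)*(v^2 - 10*v + 25) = (v - 5)*(v + 1)*(v - 5)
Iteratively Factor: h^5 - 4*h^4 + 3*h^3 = (h)*(h^4 - 4*h^3 + 3*h^2) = h^2*(h^3 - 4*h^2 + 3*h) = h^3*(h^2 - 4*h + 3) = h^3*(h - 3)*(h - 1)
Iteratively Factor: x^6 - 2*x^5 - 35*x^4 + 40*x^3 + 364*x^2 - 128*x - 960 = (x - 5)*(x^5 + 3*x^4 - 20*x^3 - 60*x^2 + 64*x + 192) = (x - 5)*(x + 2)*(x^4 + x^3 - 22*x^2 - 16*x + 96) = (x - 5)*(x - 4)*(x + 2)*(x^3 + 5*x^2 - 2*x - 24) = (x - 5)*(x - 4)*(x + 2)*(x + 3)*(x^2 + 2*x - 8) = (x - 5)*(x - 4)*(x + 2)*(x + 3)*(x + 4)*(x - 2)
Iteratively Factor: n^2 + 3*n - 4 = (n - 1)*(n + 4)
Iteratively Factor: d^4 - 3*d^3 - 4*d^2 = (d)*(d^3 - 3*d^2 - 4*d) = d^2*(d^2 - 3*d - 4) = d^2*(d - 4)*(d + 1)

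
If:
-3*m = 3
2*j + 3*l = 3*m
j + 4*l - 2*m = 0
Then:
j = -6/5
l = -1/5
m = -1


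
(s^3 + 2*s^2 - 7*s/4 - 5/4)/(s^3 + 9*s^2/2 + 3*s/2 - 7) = (4*s^2 + 12*s + 5)/(2*(2*s^2 + 11*s + 14))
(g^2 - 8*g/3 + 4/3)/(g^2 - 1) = (3*g^2 - 8*g + 4)/(3*(g^2 - 1))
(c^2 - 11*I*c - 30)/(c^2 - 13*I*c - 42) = (c - 5*I)/(c - 7*I)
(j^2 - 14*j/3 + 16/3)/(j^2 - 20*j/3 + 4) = (3*j^2 - 14*j + 16)/(3*j^2 - 20*j + 12)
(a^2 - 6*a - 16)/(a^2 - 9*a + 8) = (a + 2)/(a - 1)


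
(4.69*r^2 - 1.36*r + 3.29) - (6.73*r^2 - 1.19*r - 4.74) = -2.04*r^2 - 0.17*r + 8.03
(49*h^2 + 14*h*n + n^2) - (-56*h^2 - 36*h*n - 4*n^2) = 105*h^2 + 50*h*n + 5*n^2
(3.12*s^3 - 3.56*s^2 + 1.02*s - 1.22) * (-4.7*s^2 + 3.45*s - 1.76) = -14.664*s^5 + 27.496*s^4 - 22.5672*s^3 + 15.5186*s^2 - 6.0042*s + 2.1472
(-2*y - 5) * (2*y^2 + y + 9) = -4*y^3 - 12*y^2 - 23*y - 45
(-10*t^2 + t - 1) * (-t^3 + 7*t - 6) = 10*t^5 - t^4 - 69*t^3 + 67*t^2 - 13*t + 6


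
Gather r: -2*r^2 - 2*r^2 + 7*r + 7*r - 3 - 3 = -4*r^2 + 14*r - 6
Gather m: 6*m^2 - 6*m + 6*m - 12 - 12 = 6*m^2 - 24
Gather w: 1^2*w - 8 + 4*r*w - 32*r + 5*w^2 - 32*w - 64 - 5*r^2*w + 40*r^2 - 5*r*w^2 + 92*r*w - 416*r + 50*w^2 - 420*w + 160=40*r^2 - 448*r + w^2*(55 - 5*r) + w*(-5*r^2 + 96*r - 451) + 88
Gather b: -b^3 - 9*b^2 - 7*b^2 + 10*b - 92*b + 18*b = -b^3 - 16*b^2 - 64*b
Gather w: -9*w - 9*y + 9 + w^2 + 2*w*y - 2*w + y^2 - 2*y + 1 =w^2 + w*(2*y - 11) + y^2 - 11*y + 10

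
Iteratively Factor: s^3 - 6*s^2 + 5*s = (s)*(s^2 - 6*s + 5) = s*(s - 1)*(s - 5)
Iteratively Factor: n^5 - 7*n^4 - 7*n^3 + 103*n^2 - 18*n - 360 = (n + 2)*(n^4 - 9*n^3 + 11*n^2 + 81*n - 180) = (n + 2)*(n + 3)*(n^3 - 12*n^2 + 47*n - 60) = (n - 4)*(n + 2)*(n + 3)*(n^2 - 8*n + 15) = (n - 5)*(n - 4)*(n + 2)*(n + 3)*(n - 3)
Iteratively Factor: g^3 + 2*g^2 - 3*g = (g + 3)*(g^2 - g) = g*(g + 3)*(g - 1)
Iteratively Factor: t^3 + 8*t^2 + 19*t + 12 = (t + 4)*(t^2 + 4*t + 3) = (t + 1)*(t + 4)*(t + 3)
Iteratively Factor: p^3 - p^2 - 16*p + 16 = (p + 4)*(p^2 - 5*p + 4) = (p - 4)*(p + 4)*(p - 1)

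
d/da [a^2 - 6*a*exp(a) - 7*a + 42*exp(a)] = -6*a*exp(a) + 2*a + 36*exp(a) - 7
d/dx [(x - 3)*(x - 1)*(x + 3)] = 3*x^2 - 2*x - 9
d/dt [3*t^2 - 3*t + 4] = 6*t - 3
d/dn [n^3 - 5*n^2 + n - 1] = 3*n^2 - 10*n + 1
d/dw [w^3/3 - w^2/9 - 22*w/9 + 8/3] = w^2 - 2*w/9 - 22/9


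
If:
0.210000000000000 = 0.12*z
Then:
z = 1.75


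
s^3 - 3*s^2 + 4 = (s - 2)^2*(s + 1)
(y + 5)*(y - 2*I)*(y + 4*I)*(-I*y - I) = -I*y^4 + 2*y^3 - 6*I*y^3 + 12*y^2 - 13*I*y^2 + 10*y - 48*I*y - 40*I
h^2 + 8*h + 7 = (h + 1)*(h + 7)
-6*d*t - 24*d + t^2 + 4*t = (-6*d + t)*(t + 4)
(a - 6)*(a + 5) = a^2 - a - 30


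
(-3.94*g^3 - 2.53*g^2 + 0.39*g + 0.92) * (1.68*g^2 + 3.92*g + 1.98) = -6.6192*g^5 - 19.6952*g^4 - 17.0636*g^3 - 1.935*g^2 + 4.3786*g + 1.8216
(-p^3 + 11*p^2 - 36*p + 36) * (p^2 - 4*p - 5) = -p^5 + 15*p^4 - 75*p^3 + 125*p^2 + 36*p - 180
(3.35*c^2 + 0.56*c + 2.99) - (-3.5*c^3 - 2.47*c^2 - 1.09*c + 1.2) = 3.5*c^3 + 5.82*c^2 + 1.65*c + 1.79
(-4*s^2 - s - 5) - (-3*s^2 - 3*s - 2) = -s^2 + 2*s - 3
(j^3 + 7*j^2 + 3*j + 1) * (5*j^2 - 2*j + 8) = 5*j^5 + 33*j^4 + 9*j^3 + 55*j^2 + 22*j + 8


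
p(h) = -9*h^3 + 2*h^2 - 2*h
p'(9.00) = -2153.00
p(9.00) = -6417.00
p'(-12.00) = -3938.00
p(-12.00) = 15864.00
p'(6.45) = -1099.47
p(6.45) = -2344.72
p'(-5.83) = -943.02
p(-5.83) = 1863.04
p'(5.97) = -940.42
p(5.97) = -1855.64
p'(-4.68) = -612.08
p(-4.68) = 975.69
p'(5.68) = -850.36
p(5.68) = -1596.09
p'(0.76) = -14.56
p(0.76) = -4.32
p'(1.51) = -57.52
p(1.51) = -29.45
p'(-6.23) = -1074.87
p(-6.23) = 2266.33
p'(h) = -27*h^2 + 4*h - 2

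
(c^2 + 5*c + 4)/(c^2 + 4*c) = (c + 1)/c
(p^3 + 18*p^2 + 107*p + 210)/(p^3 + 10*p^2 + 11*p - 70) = (p + 6)/(p - 2)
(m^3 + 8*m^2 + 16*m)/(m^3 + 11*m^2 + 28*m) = (m + 4)/(m + 7)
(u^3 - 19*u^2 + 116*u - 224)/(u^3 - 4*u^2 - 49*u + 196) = (u - 8)/(u + 7)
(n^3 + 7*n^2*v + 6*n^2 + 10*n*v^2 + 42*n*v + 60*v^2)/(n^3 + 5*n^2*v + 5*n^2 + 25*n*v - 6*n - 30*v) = (n + 2*v)/(n - 1)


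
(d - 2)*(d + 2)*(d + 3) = d^3 + 3*d^2 - 4*d - 12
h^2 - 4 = (h - 2)*(h + 2)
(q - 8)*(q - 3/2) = q^2 - 19*q/2 + 12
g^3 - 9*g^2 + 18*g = g*(g - 6)*(g - 3)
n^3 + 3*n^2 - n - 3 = (n - 1)*(n + 1)*(n + 3)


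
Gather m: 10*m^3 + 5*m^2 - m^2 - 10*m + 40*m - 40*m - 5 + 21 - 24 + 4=10*m^3 + 4*m^2 - 10*m - 4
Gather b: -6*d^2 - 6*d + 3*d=-6*d^2 - 3*d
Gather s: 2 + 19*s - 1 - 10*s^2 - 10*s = -10*s^2 + 9*s + 1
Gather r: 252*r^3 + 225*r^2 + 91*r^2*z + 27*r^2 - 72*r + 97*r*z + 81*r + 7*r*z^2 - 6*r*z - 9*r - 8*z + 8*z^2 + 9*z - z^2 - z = 252*r^3 + r^2*(91*z + 252) + r*(7*z^2 + 91*z) + 7*z^2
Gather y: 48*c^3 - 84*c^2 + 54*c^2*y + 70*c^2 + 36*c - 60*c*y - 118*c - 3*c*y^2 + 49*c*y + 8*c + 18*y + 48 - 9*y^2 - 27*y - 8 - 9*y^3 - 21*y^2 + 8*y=48*c^3 - 14*c^2 - 74*c - 9*y^3 + y^2*(-3*c - 30) + y*(54*c^2 - 11*c - 1) + 40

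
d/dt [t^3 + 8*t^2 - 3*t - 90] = 3*t^2 + 16*t - 3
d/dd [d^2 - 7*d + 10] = 2*d - 7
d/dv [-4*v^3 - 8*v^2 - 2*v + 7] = -12*v^2 - 16*v - 2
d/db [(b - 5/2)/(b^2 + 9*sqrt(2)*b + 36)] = (b^2 + 9*sqrt(2)*b - (2*b - 5)*(2*b + 9*sqrt(2))/2 + 36)/(b^2 + 9*sqrt(2)*b + 36)^2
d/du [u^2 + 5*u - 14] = 2*u + 5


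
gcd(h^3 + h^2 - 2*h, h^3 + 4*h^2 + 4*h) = h^2 + 2*h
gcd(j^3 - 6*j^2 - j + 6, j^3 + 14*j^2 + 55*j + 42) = j + 1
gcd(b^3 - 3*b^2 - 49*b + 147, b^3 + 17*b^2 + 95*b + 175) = b + 7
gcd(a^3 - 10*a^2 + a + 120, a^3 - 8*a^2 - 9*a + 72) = a^2 - 5*a - 24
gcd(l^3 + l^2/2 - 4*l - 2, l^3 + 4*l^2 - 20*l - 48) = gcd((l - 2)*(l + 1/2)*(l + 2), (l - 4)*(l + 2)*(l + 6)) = l + 2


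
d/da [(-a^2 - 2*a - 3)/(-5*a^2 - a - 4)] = (-9*a^2 - 22*a + 5)/(25*a^4 + 10*a^3 + 41*a^2 + 8*a + 16)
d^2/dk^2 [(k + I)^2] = 2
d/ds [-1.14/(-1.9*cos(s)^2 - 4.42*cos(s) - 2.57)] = (4.332*cos(s) + 5.0388)*sin(s)/(1.9*cos(s)^2 + 4.42*cos(s) + 2.57)^2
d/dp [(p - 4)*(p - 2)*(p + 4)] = 3*p^2 - 4*p - 16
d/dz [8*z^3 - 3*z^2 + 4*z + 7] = 24*z^2 - 6*z + 4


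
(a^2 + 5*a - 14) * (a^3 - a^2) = a^5 + 4*a^4 - 19*a^3 + 14*a^2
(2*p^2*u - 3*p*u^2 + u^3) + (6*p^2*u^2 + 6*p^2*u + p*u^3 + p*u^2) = 6*p^2*u^2 + 8*p^2*u + p*u^3 - 2*p*u^2 + u^3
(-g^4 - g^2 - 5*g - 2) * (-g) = g^5 + g^3 + 5*g^2 + 2*g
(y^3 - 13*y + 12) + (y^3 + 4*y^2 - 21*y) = 2*y^3 + 4*y^2 - 34*y + 12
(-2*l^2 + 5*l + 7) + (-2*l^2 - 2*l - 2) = -4*l^2 + 3*l + 5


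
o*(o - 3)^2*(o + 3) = o^4 - 3*o^3 - 9*o^2 + 27*o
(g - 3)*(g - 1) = g^2 - 4*g + 3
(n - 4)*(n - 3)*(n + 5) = n^3 - 2*n^2 - 23*n + 60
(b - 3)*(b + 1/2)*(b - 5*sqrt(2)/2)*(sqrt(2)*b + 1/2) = sqrt(2)*b^4 - 9*b^3/2 - 5*sqrt(2)*b^3/2 - 11*sqrt(2)*b^2/4 + 45*b^2/4 + 25*sqrt(2)*b/8 + 27*b/4 + 15*sqrt(2)/8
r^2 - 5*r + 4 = (r - 4)*(r - 1)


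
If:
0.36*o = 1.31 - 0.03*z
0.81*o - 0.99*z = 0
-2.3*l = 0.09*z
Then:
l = -0.11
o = 3.41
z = 2.79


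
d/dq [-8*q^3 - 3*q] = -24*q^2 - 3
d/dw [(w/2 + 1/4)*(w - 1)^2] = 3*w*(w - 1)/2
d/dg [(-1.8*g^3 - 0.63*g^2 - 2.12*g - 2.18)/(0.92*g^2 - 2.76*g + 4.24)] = (-1.656*g^4 + 9.936*g^3 - 19.2068*g^2 - 1.3312*g - 15.0056)/(0.8464*g^4 - 5.0784*g^3 + 15.4192*g^2 - 23.4048*g + 17.9776)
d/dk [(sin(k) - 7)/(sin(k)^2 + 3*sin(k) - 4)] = (14*sin(k) + cos(k)^2 + 16)*cos(k)/((sin(k) - 1)^2*(sin(k) + 4)^2)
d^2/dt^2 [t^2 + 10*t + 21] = 2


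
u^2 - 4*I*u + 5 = (u - 5*I)*(u + I)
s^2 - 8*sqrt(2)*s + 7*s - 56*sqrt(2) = (s + 7)*(s - 8*sqrt(2))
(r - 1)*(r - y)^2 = r^3 - 2*r^2*y - r^2 + r*y^2 + 2*r*y - y^2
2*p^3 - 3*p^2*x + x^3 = (-p + x)^2*(2*p + x)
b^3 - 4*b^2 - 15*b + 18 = (b - 6)*(b - 1)*(b + 3)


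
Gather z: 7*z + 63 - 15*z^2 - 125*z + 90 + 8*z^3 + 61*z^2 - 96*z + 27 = 8*z^3 + 46*z^2 - 214*z + 180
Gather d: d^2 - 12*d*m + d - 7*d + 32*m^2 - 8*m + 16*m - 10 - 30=d^2 + d*(-12*m - 6) + 32*m^2 + 8*m - 40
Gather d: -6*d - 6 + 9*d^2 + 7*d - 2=9*d^2 + d - 8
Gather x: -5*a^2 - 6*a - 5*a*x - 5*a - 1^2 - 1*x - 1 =-5*a^2 - 11*a + x*(-5*a - 1) - 2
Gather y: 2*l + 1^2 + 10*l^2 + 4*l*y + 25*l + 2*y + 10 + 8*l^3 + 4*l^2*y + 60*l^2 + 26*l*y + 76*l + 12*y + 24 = 8*l^3 + 70*l^2 + 103*l + y*(4*l^2 + 30*l + 14) + 35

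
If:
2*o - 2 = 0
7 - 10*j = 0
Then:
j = 7/10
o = 1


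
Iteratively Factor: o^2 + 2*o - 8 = (o + 4)*(o - 2)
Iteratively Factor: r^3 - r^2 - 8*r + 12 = (r - 2)*(r^2 + r - 6) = (r - 2)*(r + 3)*(r - 2)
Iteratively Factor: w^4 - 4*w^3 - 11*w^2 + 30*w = (w + 3)*(w^3 - 7*w^2 + 10*w) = (w - 5)*(w + 3)*(w^2 - 2*w) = (w - 5)*(w - 2)*(w + 3)*(w)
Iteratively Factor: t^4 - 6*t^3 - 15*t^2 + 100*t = (t - 5)*(t^3 - t^2 - 20*t) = (t - 5)^2*(t^2 + 4*t) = (t - 5)^2*(t + 4)*(t)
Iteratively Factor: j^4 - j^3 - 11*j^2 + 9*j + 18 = (j - 3)*(j^3 + 2*j^2 - 5*j - 6) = (j - 3)*(j + 3)*(j^2 - j - 2) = (j - 3)*(j + 1)*(j + 3)*(j - 2)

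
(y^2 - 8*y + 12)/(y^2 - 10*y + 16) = (y - 6)/(y - 8)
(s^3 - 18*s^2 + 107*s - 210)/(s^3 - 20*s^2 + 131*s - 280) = (s - 6)/(s - 8)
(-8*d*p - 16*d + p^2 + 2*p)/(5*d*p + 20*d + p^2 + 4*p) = (-8*d*p - 16*d + p^2 + 2*p)/(5*d*p + 20*d + p^2 + 4*p)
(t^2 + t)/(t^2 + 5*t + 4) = t/(t + 4)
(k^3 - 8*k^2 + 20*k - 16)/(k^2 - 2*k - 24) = (-k^3 + 8*k^2 - 20*k + 16)/(-k^2 + 2*k + 24)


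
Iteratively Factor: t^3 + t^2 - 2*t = (t + 2)*(t^2 - t) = (t - 1)*(t + 2)*(t)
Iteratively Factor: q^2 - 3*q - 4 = (q + 1)*(q - 4)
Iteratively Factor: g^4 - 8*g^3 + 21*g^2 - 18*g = (g - 3)*(g^3 - 5*g^2 + 6*g) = (g - 3)^2*(g^2 - 2*g) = (g - 3)^2*(g - 2)*(g)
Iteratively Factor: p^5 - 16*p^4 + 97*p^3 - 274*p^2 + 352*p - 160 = (p - 4)*(p^4 - 12*p^3 + 49*p^2 - 78*p + 40) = (p - 4)^2*(p^3 - 8*p^2 + 17*p - 10) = (p - 4)^2*(p - 2)*(p^2 - 6*p + 5) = (p - 5)*(p - 4)^2*(p - 2)*(p - 1)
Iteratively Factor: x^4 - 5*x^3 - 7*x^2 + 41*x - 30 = (x - 1)*(x^3 - 4*x^2 - 11*x + 30) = (x - 5)*(x - 1)*(x^2 + x - 6) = (x - 5)*(x - 1)*(x + 3)*(x - 2)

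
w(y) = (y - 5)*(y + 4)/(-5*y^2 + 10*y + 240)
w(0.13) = -0.08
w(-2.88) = -0.05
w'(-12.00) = -0.00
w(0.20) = -0.08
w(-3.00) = -0.05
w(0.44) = -0.08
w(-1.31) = -0.08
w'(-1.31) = -0.01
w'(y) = (y - 5)*(y + 4)*(10*y - 10)/(-5*y^2 + 10*y + 240)^2 + (y - 5)/(-5*y^2 + 10*y + 240) + (y + 4)/(-5*y^2 + 10*y + 240)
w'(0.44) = 0.00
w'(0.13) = -0.00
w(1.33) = -0.08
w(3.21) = -0.06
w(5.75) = 0.06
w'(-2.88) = -0.03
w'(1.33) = 0.01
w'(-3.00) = -0.03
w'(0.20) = 0.00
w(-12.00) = -0.23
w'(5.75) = 0.10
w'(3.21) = 0.02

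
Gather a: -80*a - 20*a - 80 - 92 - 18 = -100*a - 190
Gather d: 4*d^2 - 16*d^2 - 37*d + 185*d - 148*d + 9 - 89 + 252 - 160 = 12 - 12*d^2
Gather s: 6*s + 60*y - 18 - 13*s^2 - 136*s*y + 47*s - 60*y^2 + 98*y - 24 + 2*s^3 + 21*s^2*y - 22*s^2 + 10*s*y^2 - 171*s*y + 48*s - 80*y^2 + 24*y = 2*s^3 + s^2*(21*y - 35) + s*(10*y^2 - 307*y + 101) - 140*y^2 + 182*y - 42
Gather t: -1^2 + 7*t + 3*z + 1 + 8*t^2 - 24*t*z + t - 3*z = 8*t^2 + t*(8 - 24*z)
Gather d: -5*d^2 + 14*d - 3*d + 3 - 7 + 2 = -5*d^2 + 11*d - 2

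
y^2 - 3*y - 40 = (y - 8)*(y + 5)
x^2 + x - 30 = (x - 5)*(x + 6)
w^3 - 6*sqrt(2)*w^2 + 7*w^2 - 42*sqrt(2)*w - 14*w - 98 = (w + 7)*(w - 7*sqrt(2))*(w + sqrt(2))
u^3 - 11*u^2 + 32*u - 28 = (u - 7)*(u - 2)^2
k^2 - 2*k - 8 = (k - 4)*(k + 2)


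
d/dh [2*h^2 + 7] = 4*h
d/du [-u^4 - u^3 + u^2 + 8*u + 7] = -4*u^3 - 3*u^2 + 2*u + 8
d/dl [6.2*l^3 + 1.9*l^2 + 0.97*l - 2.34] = 18.6*l^2 + 3.8*l + 0.97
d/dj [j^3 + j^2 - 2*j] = 3*j^2 + 2*j - 2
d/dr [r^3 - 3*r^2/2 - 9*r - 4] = 3*r^2 - 3*r - 9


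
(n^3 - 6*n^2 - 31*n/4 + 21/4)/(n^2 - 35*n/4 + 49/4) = (4*n^2 + 4*n - 3)/(4*n - 7)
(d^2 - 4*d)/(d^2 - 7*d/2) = 2*(d - 4)/(2*d - 7)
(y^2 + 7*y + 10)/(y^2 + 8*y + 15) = (y + 2)/(y + 3)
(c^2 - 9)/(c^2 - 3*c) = (c + 3)/c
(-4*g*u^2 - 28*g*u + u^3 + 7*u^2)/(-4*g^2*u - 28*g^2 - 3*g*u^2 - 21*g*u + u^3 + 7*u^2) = u/(g + u)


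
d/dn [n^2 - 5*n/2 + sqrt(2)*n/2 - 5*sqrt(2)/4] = 2*n - 5/2 + sqrt(2)/2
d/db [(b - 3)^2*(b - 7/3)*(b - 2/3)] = 4*b^3 - 27*b^2 + 514*b/9 - 109/3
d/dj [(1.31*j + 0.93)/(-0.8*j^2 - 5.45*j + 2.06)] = (1.048*j^2 + 1.488*j + 7.7671)/(0.64*j^4 + 8.72*j^3 + 26.4065*j^2 - 22.454*j + 4.2436)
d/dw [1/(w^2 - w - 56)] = (1 - 2*w)/(-w^2 + w + 56)^2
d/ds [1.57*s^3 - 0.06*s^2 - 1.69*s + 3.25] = 4.71*s^2 - 0.12*s - 1.69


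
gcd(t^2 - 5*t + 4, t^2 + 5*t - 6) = t - 1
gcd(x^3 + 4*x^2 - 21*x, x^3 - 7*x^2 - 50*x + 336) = x + 7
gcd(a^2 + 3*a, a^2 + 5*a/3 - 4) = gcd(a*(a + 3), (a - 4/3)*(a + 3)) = a + 3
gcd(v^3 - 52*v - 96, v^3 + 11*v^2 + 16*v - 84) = v + 6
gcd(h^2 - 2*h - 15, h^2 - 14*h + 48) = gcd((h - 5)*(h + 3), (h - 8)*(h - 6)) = 1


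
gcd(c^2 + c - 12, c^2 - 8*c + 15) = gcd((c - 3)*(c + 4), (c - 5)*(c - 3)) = c - 3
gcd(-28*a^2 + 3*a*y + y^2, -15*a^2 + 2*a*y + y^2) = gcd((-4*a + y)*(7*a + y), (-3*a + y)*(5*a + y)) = 1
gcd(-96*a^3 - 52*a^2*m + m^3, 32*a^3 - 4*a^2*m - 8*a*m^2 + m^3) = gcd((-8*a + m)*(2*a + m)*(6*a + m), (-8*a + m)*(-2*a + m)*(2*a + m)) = 16*a^2 + 6*a*m - m^2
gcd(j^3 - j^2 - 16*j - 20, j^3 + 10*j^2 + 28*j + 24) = j^2 + 4*j + 4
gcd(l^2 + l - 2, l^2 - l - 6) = l + 2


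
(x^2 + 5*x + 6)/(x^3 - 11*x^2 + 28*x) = (x^2 + 5*x + 6)/(x*(x^2 - 11*x + 28))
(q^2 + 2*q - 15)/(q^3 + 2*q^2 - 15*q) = 1/q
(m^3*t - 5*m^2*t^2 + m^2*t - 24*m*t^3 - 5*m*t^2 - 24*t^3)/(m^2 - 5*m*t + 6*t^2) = t*(m^3 - 5*m^2*t + m^2 - 24*m*t^2 - 5*m*t - 24*t^2)/(m^2 - 5*m*t + 6*t^2)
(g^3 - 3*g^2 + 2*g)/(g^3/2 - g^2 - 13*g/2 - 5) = 2*g*(-g^2 + 3*g - 2)/(-g^3 + 2*g^2 + 13*g + 10)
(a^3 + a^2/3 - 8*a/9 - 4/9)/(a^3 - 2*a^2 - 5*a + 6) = (a^2 + 4*a/3 + 4/9)/(a^2 - a - 6)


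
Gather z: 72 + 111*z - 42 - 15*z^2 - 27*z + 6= -15*z^2 + 84*z + 36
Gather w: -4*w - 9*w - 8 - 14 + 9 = -13*w - 13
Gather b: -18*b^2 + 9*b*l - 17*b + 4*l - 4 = -18*b^2 + b*(9*l - 17) + 4*l - 4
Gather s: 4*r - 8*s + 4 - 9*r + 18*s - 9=-5*r + 10*s - 5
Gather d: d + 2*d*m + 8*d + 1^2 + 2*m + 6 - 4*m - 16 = d*(2*m + 9) - 2*m - 9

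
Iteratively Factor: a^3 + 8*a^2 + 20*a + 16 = (a + 2)*(a^2 + 6*a + 8) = (a + 2)^2*(a + 4)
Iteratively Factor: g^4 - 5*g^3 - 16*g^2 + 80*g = (g - 5)*(g^3 - 16*g) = g*(g - 5)*(g^2 - 16) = g*(g - 5)*(g - 4)*(g + 4)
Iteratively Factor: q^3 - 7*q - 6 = (q + 2)*(q^2 - 2*q - 3) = (q - 3)*(q + 2)*(q + 1)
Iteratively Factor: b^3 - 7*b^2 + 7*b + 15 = (b - 3)*(b^2 - 4*b - 5) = (b - 3)*(b + 1)*(b - 5)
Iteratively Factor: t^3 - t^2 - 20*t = (t + 4)*(t^2 - 5*t) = (t - 5)*(t + 4)*(t)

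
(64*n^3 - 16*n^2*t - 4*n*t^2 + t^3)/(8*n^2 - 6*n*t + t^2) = (-16*n^2 + t^2)/(-2*n + t)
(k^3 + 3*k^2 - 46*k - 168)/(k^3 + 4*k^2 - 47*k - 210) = (k + 4)/(k + 5)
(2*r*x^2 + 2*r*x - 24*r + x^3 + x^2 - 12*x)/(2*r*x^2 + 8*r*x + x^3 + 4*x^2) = (x - 3)/x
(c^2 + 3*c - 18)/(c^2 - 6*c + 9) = (c + 6)/(c - 3)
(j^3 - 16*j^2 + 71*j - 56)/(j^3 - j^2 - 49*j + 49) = (j - 8)/(j + 7)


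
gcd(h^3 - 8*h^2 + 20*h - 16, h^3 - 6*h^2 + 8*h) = h^2 - 6*h + 8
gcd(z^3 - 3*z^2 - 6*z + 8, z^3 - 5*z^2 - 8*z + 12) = z^2 + z - 2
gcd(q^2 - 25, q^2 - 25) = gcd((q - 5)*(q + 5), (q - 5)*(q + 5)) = q^2 - 25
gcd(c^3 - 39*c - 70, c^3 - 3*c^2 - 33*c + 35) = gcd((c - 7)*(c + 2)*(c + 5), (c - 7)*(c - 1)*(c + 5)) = c^2 - 2*c - 35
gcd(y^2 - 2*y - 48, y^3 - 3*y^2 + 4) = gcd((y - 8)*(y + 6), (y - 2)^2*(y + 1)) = 1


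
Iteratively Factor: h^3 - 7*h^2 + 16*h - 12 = (h - 2)*(h^2 - 5*h + 6) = (h - 3)*(h - 2)*(h - 2)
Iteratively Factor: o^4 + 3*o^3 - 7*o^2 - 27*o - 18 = (o + 2)*(o^3 + o^2 - 9*o - 9) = (o + 1)*(o + 2)*(o^2 - 9) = (o + 1)*(o + 2)*(o + 3)*(o - 3)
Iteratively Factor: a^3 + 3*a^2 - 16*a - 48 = (a + 4)*(a^2 - a - 12) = (a - 4)*(a + 4)*(a + 3)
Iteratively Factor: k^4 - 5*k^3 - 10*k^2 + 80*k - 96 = (k - 3)*(k^3 - 2*k^2 - 16*k + 32) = (k - 3)*(k + 4)*(k^2 - 6*k + 8) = (k - 4)*(k - 3)*(k + 4)*(k - 2)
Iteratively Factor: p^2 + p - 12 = (p + 4)*(p - 3)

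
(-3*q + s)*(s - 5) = -3*q*s + 15*q + s^2 - 5*s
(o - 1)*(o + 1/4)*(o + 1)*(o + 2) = o^4 + 9*o^3/4 - o^2/2 - 9*o/4 - 1/2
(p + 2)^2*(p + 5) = p^3 + 9*p^2 + 24*p + 20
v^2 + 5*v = v*(v + 5)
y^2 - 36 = (y - 6)*(y + 6)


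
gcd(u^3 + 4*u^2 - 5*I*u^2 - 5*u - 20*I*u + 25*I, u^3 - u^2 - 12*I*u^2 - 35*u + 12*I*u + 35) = u^2 + u*(-1 - 5*I) + 5*I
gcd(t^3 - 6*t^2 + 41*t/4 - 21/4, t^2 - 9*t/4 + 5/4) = t - 1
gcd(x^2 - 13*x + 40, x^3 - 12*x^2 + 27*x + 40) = x^2 - 13*x + 40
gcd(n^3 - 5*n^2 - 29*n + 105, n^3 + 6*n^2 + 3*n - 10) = n + 5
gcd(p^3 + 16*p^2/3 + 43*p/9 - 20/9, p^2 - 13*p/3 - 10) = p + 5/3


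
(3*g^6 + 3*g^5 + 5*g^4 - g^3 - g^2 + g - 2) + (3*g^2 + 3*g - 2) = 3*g^6 + 3*g^5 + 5*g^4 - g^3 + 2*g^2 + 4*g - 4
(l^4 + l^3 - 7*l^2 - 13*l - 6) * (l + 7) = l^5 + 8*l^4 - 62*l^2 - 97*l - 42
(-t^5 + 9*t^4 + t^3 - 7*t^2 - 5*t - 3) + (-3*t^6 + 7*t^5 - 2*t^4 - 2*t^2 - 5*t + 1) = -3*t^6 + 6*t^5 + 7*t^4 + t^3 - 9*t^2 - 10*t - 2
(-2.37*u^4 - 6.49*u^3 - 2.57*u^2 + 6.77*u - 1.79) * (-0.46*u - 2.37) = 1.0902*u^5 + 8.6023*u^4 + 16.5635*u^3 + 2.9767*u^2 - 15.2215*u + 4.2423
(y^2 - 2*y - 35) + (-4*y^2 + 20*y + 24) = -3*y^2 + 18*y - 11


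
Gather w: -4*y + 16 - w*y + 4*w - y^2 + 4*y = w*(4 - y) - y^2 + 16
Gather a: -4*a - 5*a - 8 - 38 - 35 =-9*a - 81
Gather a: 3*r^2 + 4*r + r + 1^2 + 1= 3*r^2 + 5*r + 2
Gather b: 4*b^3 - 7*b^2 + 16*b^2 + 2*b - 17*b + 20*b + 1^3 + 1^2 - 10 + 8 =4*b^3 + 9*b^2 + 5*b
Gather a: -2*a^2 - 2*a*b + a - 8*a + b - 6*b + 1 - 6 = -2*a^2 + a*(-2*b - 7) - 5*b - 5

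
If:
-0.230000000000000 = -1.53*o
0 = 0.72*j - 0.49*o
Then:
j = 0.10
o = 0.15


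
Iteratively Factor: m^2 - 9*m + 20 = (m - 5)*(m - 4)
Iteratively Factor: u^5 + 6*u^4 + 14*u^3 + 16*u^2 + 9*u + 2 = (u + 1)*(u^4 + 5*u^3 + 9*u^2 + 7*u + 2) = (u + 1)^2*(u^3 + 4*u^2 + 5*u + 2) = (u + 1)^2*(u + 2)*(u^2 + 2*u + 1) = (u + 1)^3*(u + 2)*(u + 1)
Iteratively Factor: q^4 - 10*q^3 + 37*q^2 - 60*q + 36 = (q - 3)*(q^3 - 7*q^2 + 16*q - 12) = (q - 3)^2*(q^2 - 4*q + 4) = (q - 3)^2*(q - 2)*(q - 2)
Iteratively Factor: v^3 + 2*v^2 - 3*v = (v - 1)*(v^2 + 3*v) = v*(v - 1)*(v + 3)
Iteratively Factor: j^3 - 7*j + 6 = (j + 3)*(j^2 - 3*j + 2) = (j - 1)*(j + 3)*(j - 2)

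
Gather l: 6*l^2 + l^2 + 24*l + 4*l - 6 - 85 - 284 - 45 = 7*l^2 + 28*l - 420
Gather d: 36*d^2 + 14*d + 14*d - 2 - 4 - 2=36*d^2 + 28*d - 8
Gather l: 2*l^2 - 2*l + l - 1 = 2*l^2 - l - 1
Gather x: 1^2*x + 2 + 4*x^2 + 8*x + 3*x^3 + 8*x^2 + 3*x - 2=3*x^3 + 12*x^2 + 12*x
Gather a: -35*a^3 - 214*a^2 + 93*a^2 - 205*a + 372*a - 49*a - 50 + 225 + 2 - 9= -35*a^3 - 121*a^2 + 118*a + 168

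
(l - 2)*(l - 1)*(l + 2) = l^3 - l^2 - 4*l + 4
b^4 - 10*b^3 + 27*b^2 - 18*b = b*(b - 6)*(b - 3)*(b - 1)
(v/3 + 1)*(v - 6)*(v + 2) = v^3/3 - v^2/3 - 8*v - 12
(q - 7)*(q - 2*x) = q^2 - 2*q*x - 7*q + 14*x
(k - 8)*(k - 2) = k^2 - 10*k + 16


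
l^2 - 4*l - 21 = (l - 7)*(l + 3)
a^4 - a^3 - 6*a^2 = a^2*(a - 3)*(a + 2)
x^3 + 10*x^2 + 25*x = x*(x + 5)^2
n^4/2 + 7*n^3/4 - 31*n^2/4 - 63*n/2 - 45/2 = (n/2 + 1/2)*(n + 5/2)*(n - 3*sqrt(2))*(n + 3*sqrt(2))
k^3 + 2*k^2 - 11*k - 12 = (k - 3)*(k + 1)*(k + 4)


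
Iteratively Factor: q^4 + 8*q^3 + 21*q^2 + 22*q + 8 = (q + 1)*(q^3 + 7*q^2 + 14*q + 8) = (q + 1)*(q + 4)*(q^2 + 3*q + 2) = (q + 1)^2*(q + 4)*(q + 2)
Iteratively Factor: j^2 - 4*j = (j - 4)*(j)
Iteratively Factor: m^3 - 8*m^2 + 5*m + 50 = (m - 5)*(m^2 - 3*m - 10) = (m - 5)^2*(m + 2)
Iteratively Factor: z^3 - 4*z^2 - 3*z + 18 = (z - 3)*(z^2 - z - 6) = (z - 3)^2*(z + 2)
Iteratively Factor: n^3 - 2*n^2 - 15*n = (n - 5)*(n^2 + 3*n) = n*(n - 5)*(n + 3)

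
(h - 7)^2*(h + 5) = h^3 - 9*h^2 - 21*h + 245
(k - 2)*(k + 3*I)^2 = k^3 - 2*k^2 + 6*I*k^2 - 9*k - 12*I*k + 18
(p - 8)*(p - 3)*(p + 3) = p^3 - 8*p^2 - 9*p + 72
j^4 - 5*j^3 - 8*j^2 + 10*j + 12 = (j - 6)*(j + 1)*(j - sqrt(2))*(j + sqrt(2))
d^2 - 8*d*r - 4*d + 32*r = (d - 4)*(d - 8*r)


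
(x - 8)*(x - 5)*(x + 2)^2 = x^4 - 9*x^3 - 8*x^2 + 108*x + 160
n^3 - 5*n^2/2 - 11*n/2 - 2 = (n - 4)*(n + 1/2)*(n + 1)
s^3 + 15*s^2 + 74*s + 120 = (s + 4)*(s + 5)*(s + 6)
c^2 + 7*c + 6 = (c + 1)*(c + 6)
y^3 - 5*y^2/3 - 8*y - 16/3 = (y - 4)*(y + 1)*(y + 4/3)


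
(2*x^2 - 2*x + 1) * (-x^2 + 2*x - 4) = -2*x^4 + 6*x^3 - 13*x^2 + 10*x - 4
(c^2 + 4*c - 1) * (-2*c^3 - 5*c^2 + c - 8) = -2*c^5 - 13*c^4 - 17*c^3 + c^2 - 33*c + 8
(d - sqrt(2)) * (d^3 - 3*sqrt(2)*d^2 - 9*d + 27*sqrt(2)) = d^4 - 4*sqrt(2)*d^3 - 3*d^2 + 36*sqrt(2)*d - 54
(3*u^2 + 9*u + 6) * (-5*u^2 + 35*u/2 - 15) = -15*u^4 + 15*u^3/2 + 165*u^2/2 - 30*u - 90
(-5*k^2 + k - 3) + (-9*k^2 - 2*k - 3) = -14*k^2 - k - 6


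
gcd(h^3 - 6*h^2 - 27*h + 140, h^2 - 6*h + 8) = h - 4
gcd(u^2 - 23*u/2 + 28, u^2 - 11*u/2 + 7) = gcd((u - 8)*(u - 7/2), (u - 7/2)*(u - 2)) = u - 7/2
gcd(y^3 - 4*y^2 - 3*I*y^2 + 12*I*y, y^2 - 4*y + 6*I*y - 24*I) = y - 4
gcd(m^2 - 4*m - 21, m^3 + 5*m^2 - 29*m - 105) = m + 3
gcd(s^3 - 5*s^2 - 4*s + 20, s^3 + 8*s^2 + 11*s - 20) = 1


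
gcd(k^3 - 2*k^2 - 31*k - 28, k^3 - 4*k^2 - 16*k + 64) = k + 4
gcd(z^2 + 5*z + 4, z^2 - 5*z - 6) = z + 1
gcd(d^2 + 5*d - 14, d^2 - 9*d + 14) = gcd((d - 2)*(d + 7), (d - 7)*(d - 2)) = d - 2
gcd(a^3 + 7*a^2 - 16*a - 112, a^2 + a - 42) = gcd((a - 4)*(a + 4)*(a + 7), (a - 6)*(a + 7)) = a + 7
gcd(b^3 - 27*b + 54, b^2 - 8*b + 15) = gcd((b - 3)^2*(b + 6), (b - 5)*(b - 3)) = b - 3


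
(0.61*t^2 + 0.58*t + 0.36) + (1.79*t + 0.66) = 0.61*t^2 + 2.37*t + 1.02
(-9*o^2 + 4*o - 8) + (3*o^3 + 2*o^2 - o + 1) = 3*o^3 - 7*o^2 + 3*o - 7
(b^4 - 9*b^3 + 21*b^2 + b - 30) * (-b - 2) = -b^5 + 7*b^4 - 3*b^3 - 43*b^2 + 28*b + 60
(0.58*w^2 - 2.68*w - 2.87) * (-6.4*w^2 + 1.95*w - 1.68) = -3.712*w^4 + 18.283*w^3 + 12.1676*w^2 - 1.0941*w + 4.8216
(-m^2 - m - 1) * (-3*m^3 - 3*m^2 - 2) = 3*m^5 + 6*m^4 + 6*m^3 + 5*m^2 + 2*m + 2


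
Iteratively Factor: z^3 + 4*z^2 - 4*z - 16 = (z + 2)*(z^2 + 2*z - 8) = (z + 2)*(z + 4)*(z - 2)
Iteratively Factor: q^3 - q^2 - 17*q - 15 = (q + 3)*(q^2 - 4*q - 5) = (q - 5)*(q + 3)*(q + 1)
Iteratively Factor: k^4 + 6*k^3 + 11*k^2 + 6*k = (k + 1)*(k^3 + 5*k^2 + 6*k) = k*(k + 1)*(k^2 + 5*k + 6) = k*(k + 1)*(k + 2)*(k + 3)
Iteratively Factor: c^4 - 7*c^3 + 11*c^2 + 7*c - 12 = (c - 1)*(c^3 - 6*c^2 + 5*c + 12) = (c - 1)*(c + 1)*(c^2 - 7*c + 12) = (c - 3)*(c - 1)*(c + 1)*(c - 4)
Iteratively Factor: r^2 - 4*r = (r - 4)*(r)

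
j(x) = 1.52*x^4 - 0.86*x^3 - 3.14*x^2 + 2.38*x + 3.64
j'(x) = 6.08*x^3 - 2.58*x^2 - 6.28*x + 2.38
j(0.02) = 3.69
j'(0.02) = 2.25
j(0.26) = 4.04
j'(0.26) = 0.68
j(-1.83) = 11.09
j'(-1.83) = -32.03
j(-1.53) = 4.06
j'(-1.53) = -15.83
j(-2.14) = 24.47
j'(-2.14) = -55.58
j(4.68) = 587.02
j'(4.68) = 539.70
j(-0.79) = 0.82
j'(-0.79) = 2.73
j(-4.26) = 503.59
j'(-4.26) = -487.73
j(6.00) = 1689.04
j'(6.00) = 1185.10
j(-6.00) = 2032.00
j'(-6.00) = -1366.10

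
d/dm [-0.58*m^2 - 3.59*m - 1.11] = -1.16*m - 3.59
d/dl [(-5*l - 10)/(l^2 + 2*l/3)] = 15*(3*l^2 + 12*l + 4)/(l^2*(9*l^2 + 12*l + 4))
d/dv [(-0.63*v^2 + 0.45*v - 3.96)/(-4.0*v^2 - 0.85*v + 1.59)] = (2.3355*v^2 - 33.6834*v - 2.6505)/(16.0*v^4 + 6.8*v^3 - 11.9975*v^2 - 2.703*v + 2.5281)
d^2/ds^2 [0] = 0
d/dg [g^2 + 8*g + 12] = 2*g + 8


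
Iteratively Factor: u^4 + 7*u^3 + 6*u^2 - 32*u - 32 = (u + 4)*(u^3 + 3*u^2 - 6*u - 8) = (u - 2)*(u + 4)*(u^2 + 5*u + 4) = (u - 2)*(u + 1)*(u + 4)*(u + 4)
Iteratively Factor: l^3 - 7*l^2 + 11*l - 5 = (l - 1)*(l^2 - 6*l + 5) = (l - 5)*(l - 1)*(l - 1)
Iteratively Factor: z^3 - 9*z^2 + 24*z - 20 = (z - 5)*(z^2 - 4*z + 4) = (z - 5)*(z - 2)*(z - 2)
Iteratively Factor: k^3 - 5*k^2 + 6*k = (k)*(k^2 - 5*k + 6) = k*(k - 2)*(k - 3)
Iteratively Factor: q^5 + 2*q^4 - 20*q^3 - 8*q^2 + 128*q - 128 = (q + 4)*(q^4 - 2*q^3 - 12*q^2 + 40*q - 32) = (q - 2)*(q + 4)*(q^3 - 12*q + 16) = (q - 2)^2*(q + 4)*(q^2 + 2*q - 8) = (q - 2)^3*(q + 4)*(q + 4)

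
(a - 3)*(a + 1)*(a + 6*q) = a^3 + 6*a^2*q - 2*a^2 - 12*a*q - 3*a - 18*q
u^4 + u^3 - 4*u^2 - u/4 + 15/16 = (u - 3/2)*(u - 1/2)*(u + 1/2)*(u + 5/2)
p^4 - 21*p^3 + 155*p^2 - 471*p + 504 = (p - 8)*(p - 7)*(p - 3)^2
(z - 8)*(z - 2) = z^2 - 10*z + 16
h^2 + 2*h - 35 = (h - 5)*(h + 7)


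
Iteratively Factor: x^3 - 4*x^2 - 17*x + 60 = (x + 4)*(x^2 - 8*x + 15) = (x - 5)*(x + 4)*(x - 3)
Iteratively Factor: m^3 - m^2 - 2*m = (m - 2)*(m^2 + m) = m*(m - 2)*(m + 1)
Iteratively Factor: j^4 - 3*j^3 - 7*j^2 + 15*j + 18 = (j + 2)*(j^3 - 5*j^2 + 3*j + 9) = (j - 3)*(j + 2)*(j^2 - 2*j - 3) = (j - 3)*(j + 1)*(j + 2)*(j - 3)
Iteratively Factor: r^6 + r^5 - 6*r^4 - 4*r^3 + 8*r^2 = (r + 2)*(r^5 - r^4 - 4*r^3 + 4*r^2) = (r - 2)*(r + 2)*(r^4 + r^3 - 2*r^2) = r*(r - 2)*(r + 2)*(r^3 + r^2 - 2*r) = r*(r - 2)*(r + 2)^2*(r^2 - r) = r^2*(r - 2)*(r + 2)^2*(r - 1)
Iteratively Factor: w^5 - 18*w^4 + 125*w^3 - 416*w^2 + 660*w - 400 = (w - 5)*(w^4 - 13*w^3 + 60*w^2 - 116*w + 80) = (w - 5)^2*(w^3 - 8*w^2 + 20*w - 16) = (w - 5)^2*(w - 2)*(w^2 - 6*w + 8) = (w - 5)^2*(w - 4)*(w - 2)*(w - 2)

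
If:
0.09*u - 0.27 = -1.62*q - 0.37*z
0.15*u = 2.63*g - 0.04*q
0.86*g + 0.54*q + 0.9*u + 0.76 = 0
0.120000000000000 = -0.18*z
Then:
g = -0.05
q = 0.38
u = -1.02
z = -0.67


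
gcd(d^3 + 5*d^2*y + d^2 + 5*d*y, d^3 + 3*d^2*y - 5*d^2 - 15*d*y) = d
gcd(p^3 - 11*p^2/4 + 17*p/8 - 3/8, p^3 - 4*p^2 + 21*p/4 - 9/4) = p^2 - 5*p/2 + 3/2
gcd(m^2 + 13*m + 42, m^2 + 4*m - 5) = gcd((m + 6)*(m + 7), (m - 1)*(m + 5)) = 1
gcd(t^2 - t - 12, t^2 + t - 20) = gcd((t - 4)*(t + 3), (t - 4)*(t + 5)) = t - 4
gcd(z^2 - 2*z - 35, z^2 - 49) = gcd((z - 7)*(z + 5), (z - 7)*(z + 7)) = z - 7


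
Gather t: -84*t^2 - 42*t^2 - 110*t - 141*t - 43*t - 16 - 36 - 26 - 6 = -126*t^2 - 294*t - 84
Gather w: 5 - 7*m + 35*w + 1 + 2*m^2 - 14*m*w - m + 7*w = 2*m^2 - 8*m + w*(42 - 14*m) + 6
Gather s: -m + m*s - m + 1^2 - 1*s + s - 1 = m*s - 2*m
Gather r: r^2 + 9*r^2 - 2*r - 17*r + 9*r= 10*r^2 - 10*r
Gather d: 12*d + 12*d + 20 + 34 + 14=24*d + 68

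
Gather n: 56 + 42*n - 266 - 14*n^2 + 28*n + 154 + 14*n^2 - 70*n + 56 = 0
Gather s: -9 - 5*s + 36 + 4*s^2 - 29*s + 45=4*s^2 - 34*s + 72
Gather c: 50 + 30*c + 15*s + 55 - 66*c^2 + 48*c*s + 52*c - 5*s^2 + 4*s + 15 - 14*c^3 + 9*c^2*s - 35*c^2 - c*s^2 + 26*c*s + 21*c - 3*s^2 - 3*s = -14*c^3 + c^2*(9*s - 101) + c*(-s^2 + 74*s + 103) - 8*s^2 + 16*s + 120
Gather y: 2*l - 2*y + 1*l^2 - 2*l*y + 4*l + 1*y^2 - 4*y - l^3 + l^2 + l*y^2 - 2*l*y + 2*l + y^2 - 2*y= -l^3 + 2*l^2 + 8*l + y^2*(l + 2) + y*(-4*l - 8)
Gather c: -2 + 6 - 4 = 0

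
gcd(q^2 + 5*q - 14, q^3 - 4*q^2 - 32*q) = 1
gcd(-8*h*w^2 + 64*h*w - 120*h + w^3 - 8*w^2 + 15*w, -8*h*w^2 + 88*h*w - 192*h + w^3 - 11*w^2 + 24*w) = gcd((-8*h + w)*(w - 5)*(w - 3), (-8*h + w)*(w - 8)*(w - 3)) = -8*h*w + 24*h + w^2 - 3*w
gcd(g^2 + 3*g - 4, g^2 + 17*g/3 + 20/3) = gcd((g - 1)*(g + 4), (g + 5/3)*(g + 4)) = g + 4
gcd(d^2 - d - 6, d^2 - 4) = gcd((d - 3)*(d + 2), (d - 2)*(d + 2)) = d + 2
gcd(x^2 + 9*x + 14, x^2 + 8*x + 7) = x + 7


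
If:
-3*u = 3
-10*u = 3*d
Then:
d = 10/3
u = -1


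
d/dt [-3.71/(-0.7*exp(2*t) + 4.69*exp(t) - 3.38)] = (17.3999 - 5.194*exp(t))*exp(t)/(0.7*exp(2*t) - 4.69*exp(t) + 3.38)^2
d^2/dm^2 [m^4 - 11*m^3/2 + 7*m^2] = 12*m^2 - 33*m + 14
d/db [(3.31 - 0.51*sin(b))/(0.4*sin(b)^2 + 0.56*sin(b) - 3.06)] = (0.204*sin(b)^2 - 2.648*sin(b) - 0.293)*cos(b)/(0.16*sin(b)^4 + 0.448*sin(b)^3 - 2.1344*sin(b)^2 - 3.4272*sin(b) + 9.3636)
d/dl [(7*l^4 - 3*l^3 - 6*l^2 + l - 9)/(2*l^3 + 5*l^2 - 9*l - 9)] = 2*(7*l^6 + 35*l^5 - 96*l^4 - 101*l^3 + 92*l^2 + 99*l - 45)/(4*l^6 + 20*l^5 - 11*l^4 - 126*l^3 - 9*l^2 + 162*l + 81)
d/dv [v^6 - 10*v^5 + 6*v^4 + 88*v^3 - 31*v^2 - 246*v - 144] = 6*v^5 - 50*v^4 + 24*v^3 + 264*v^2 - 62*v - 246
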